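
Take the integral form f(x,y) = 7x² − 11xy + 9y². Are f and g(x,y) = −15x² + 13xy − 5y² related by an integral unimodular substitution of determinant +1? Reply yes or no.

D₁ = -131, D₂ = -131
f: translate: b→3 (≡-11 mod 14), so (7,-11,9)→(7,3,5)
f: flip: (7,3,5)→(5,-3,7)
f: reduced (well bottom): (5,-3,7) with a≤c, −a<b≤a
g is negative-definite; reduce −g:
−g: flip: (15,-13,5)→(5,13,15)
−g: translate: b→3 (≡13 mod 10), so (5,13,15)→(5,3,7)
−g: reduced (well bottom): (5,3,7) with a≤c, −a<b≤a
flip sign back: reduced form of g is (-5,-3,-7)
reduced forms (5, -3, 7) vs (-5, -3, -7) ⇒ inequivalent

no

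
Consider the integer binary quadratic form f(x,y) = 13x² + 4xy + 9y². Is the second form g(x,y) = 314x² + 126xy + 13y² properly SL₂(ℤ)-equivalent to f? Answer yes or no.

D₁ = -452, D₂ = -452
f: flip: (13,4,9)→(9,-4,13)
f: reduced (well bottom): (9,-4,13) with a≤c, −a<b≤a
g: flip: (314,126,13)→(13,-126,314)
g: translate: b→4 (≡-126 mod 26), so (13,-126,314)→(13,4,9)
g: flip: (13,4,9)→(9,-4,13)
g: reduced (well bottom): (9,-4,13) with a≤c, −a<b≤a
reduced forms (9, -4, 13) vs (9, -4, 13) ⇒ equivalent

yes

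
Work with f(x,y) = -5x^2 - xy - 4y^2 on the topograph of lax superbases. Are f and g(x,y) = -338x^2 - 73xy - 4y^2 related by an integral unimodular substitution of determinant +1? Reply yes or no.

D₁ = -79, D₂ = -79
f is negative-definite; reduce −f:
−f: flip: (5,1,4)→(4,-1,5)
−f: reduced (well bottom): (4,-1,5) with a≤c, −a<b≤a
flip sign back: reduced form of f is (-4,1,-5)
g is negative-definite; reduce −g:
−g: flip: (338,73,4)→(4,-73,338)
−g: translate: b→-1 (≡-73 mod 8), so (4,-73,338)→(4,-1,5)
−g: reduced (well bottom): (4,-1,5) with a≤c, −a<b≤a
flip sign back: reduced form of g is (-4,1,-5)
reduced forms (-4, 1, -5) vs (-4, 1, -5) ⇒ equivalent

yes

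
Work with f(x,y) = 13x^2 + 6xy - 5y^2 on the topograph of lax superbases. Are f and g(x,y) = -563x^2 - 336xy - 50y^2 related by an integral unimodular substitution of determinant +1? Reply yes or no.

D₁ = 296, D₂ = 296
river cycle of f (length 6): (-5, 14, 5), (5, 16, -2), (-2, 16, 5), (5, 14, -5), (-5, 16, 2), (2, 16, -5)
river cycle of g (length 6): (-5, 14, 5), (5, 16, -2), (-2, 16, 5), (5, 14, -5), (-5, 16, 2), (2, 16, -5)
cycles coincide ⇒ equivalent

yes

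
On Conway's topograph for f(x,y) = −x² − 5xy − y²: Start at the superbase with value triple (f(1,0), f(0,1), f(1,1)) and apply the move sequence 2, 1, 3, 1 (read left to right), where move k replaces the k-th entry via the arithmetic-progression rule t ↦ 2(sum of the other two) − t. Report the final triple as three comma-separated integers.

start (-1,-1,-7) = (f(1,0),f(0,1),f(1,1))
replace slot 2: 2·((-1)+(-7)) − (-1) = -15 → (-1,-15,-7)
replace slot 1: 2·((-15)+(-7)) − (-1) = -43 → (-43,-15,-7)
replace slot 3: 2·((-43)+(-15)) − (-7) = -109 → (-43,-15,-109)
replace slot 1: 2·((-15)+(-109)) − (-43) = -205 → (-205,-15,-109)

-205,-15,-109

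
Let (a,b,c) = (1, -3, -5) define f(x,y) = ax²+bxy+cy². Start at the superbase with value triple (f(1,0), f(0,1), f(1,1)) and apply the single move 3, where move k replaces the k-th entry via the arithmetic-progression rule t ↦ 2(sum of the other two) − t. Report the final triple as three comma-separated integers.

start (1,-5,-7) = (f(1,0),f(0,1),f(1,1))
replace slot 3: 2·(1+(-5)) − (-7) = -1 → (1,-5,-1)

1,-5,-1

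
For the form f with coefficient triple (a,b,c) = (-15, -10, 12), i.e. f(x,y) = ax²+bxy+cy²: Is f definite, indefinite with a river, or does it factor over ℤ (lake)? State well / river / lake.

D = b²−4ac = (-10)² − 4·(-15)·12 = 820
D > 0 non-square ⇒ indefinite ⇒ periodic river

river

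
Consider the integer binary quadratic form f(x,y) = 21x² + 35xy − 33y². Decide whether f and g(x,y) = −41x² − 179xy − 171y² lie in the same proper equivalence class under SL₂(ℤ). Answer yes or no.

D₁ = 3997, D₂ = 3997
river cycle of f (length 6): (-33, 31, 23), (23, 61, -3), (-3, 59, 43), (43, 27, -19), (-19, 49, 21), (21, 35, -33)
river cycle of g (length 6): (-33, 31, 23), (23, 61, -3), (-3, 59, 43), (43, 27, -19), (-19, 49, 21), (21, 35, -33)
cycles coincide ⇒ equivalent

yes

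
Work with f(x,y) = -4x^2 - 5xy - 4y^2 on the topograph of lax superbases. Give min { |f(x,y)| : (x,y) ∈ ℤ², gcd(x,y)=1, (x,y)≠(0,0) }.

translate: b→-3 (≡5 mod 8), so (4,5,4)→(4,-3,3)
flip: (4,-3,3)→(3,3,4)
reduced (well bottom): (3,3,4) with a≤c, −a<b≤a
well minimum |f| = |-3| = 3 (negative-definite)

3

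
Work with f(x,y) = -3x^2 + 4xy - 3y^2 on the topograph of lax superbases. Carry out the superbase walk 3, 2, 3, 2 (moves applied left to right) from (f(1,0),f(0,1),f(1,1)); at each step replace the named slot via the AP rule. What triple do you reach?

start (-3,-3,-2) = (f(1,0),f(0,1),f(1,1))
replace slot 3: 2·((-3)+(-3)) − (-2) = -10 → (-3,-3,-10)
replace slot 2: 2·((-3)+(-10)) − (-3) = -23 → (-3,-23,-10)
replace slot 3: 2·((-3)+(-23)) − (-10) = -42 → (-3,-23,-42)
replace slot 2: 2·((-3)+(-42)) − (-23) = -67 → (-3,-67,-42)

-3,-67,-42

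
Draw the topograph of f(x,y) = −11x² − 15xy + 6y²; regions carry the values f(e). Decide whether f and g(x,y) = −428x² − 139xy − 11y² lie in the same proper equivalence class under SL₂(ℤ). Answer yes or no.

D₁ = 489, D₂ = 489
river cycle of f (length 22): (6, 15, -11), (-11, 7, 10), (10, 13, -8), (-8, 19, 4), (4, 21, -3), (-3, 21, 4), (4, 19, -8), (-8, 13, 10), (10, 7, -11), (-11, 15, 6), … (12 more)
river cycle of g (length 22): (-11, 7, 10), (10, 13, -8), (-8, 19, 4), (4, 21, -3), (-3, 21, 4), (4, 19, -8), (-8, 13, 10), (10, 7, -11), (-11, 15, 6), (6, 21, -2), … (12 more)
cycles coincide ⇒ equivalent

yes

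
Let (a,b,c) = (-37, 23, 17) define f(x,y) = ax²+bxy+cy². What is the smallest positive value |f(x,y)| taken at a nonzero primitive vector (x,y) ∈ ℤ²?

river: ρ → (17,45,-15)
river: ρ → (-15,45,17)
river: ρ → (17,23,-37)
river: ρ → (-37,51,3)
river: ρ → (3,51,-37)
river: ρ → (-37,23,17)
closes: descent 0, river 6
min |a| on river = 3

3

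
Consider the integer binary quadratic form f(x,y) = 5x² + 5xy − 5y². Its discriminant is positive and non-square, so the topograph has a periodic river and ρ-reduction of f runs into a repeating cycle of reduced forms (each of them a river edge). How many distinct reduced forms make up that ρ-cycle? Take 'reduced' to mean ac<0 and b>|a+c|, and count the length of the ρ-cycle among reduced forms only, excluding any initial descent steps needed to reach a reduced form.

D = 125, ⌊√D⌋ = 11
river: ρ → (-5,5,5)
river: ρ → (5,5,-5)
ρ-cycle length = 2 (tail of 0 descent steps not counted)

2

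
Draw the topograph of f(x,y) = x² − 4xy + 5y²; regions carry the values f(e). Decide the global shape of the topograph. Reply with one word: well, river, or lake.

D = b²−4ac = (-4)² − 4·1·5 = -4
D < 0 ⇒ definite ⇒ every region one sign ⇒ single well

well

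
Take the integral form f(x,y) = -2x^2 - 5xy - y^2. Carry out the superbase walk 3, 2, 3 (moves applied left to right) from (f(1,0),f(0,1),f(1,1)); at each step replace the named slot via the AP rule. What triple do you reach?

start (-2,-1,-8) = (f(1,0),f(0,1),f(1,1))
replace slot 3: 2·((-2)+(-1)) − (-8) = 2 → (-2,-1,2)
replace slot 2: 2·((-2)+2) − (-1) = 1 → (-2,1,2)
replace slot 3: 2·((-2)+1) − 2 = -4 → (-2,1,-4)

-2,1,-4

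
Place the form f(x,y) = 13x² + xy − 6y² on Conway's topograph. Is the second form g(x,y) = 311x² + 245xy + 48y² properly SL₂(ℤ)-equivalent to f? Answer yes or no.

D₁ = 313, D₂ = 313
river cycle of f (length 38): (-6, 11, 8), (8, 5, -9), (-9, 13, 4), (4, 11, -12), (-12, 13, 3), (3, 17, -2), (-2, 15, 11), (11, 7, -6), (-6, 17, 1), (1, 17, -6), … (28 more)
river cycle of g (length 38): (8, 5, -9), (-9, 13, 4), (4, 11, -12), (-12, 13, 3), (3, 17, -2), (-2, 15, 11), (11, 7, -6), (-6, 17, 1), (1, 17, -6), (-6, 7, 11), … (28 more)
cycles coincide ⇒ equivalent

yes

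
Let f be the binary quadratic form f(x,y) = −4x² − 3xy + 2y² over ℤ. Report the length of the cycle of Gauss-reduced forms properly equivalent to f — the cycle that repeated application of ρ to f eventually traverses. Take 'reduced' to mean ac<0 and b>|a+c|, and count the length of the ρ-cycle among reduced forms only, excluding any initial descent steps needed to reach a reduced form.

D = 41, ⌊√D⌋ = 6
descent: ρ → (2,3,-4)  [lands on river]
river: ρ → (-4,5,1)
river: ρ → (1,5,-4)
river: ρ → (-4,3,2)
river: ρ → (2,5,-2)
river: ρ → (-2,3,4)
river: ρ → (4,5,-1)
river: ρ → (-1,5,4)
river: ρ → (4,3,-2)
river: ρ → (-2,5,2)
ρ-cycle length = 10 (tail of 1 descent step not counted)

10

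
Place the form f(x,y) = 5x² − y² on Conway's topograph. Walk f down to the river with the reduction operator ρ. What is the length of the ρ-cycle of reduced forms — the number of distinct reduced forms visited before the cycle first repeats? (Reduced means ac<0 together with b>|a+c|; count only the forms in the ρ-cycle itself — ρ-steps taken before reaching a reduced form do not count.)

D = 20, ⌊√D⌋ = 4
descent: ρ → (-1,4,1)  [lands on river]
river: ρ → (1,4,-1)
ρ-cycle length = 2 (tail of 1 descent step not counted)

2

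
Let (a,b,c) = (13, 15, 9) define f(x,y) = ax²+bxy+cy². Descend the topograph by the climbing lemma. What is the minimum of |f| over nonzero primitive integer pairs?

translate: b→-11 (≡15 mod 26), so (13,15,9)→(13,-11,7)
flip: (13,-11,7)→(7,11,13)
translate: b→-3 (≡11 mod 14), so (7,11,13)→(7,-3,9)
reduced (well bottom): (7,-3,9) with a≤c, −a<b≤a
well minimum = a = 7

7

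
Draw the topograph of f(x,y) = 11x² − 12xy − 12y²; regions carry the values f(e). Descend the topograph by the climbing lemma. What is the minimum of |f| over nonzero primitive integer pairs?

descent: ρ → (-12,12,11)  [lands on river]
river: ρ → (11,10,-13)
river: ρ → (-13,16,8)
river: ρ → (8,16,-13)
river: ρ → (-13,10,11)
river: ρ → (11,12,-12)
closes: descent 1, river 6
min |a| on river = 8

8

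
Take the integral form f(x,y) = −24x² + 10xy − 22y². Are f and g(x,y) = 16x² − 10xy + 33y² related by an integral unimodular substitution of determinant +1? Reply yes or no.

D₁ = -2012, D₂ = -2012
f is negative-definite; reduce −f:
−f: flip: (24,-10,22)→(22,10,24)
−f: reduced (well bottom): (22,10,24) with a≤c, −a<b≤a
flip sign back: reduced form of f is (-22,-10,-24)
g: reduced (well bottom): (16,-10,33) with a≤c, −a<b≤a
reduced forms (-22, -10, -24) vs (16, -10, 33) ⇒ inequivalent

no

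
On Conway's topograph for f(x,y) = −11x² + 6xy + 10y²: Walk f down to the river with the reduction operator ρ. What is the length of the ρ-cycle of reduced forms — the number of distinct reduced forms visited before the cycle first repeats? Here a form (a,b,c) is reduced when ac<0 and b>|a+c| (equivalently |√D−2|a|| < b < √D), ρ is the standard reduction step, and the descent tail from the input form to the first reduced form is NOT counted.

D = 476, ⌊√D⌋ = 21
river: ρ → (10,14,-7)
river: ρ → (-7,14,10)
river: ρ → (10,6,-11)
river: ρ → (-11,16,5)
river: ρ → (5,14,-14)
river: ρ → (-14,14,5)
river: ρ → (5,16,-11)
river: ρ → (-11,6,10)
ρ-cycle length = 8 (tail of 0 descent steps not counted)

8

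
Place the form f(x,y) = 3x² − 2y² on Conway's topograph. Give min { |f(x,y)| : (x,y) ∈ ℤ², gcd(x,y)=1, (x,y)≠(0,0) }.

descent: ρ → (-2,4,1)  [lands on river]
river: ρ → (1,4,-2)
closes: descent 1, river 2
min |a| on river = 1

1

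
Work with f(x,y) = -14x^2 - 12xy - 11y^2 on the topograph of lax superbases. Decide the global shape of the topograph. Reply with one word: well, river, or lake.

D = b²−4ac = (-12)² − 4·(-14)·(-11) = -472
D < 0 ⇒ definite ⇒ every region one sign ⇒ single well

well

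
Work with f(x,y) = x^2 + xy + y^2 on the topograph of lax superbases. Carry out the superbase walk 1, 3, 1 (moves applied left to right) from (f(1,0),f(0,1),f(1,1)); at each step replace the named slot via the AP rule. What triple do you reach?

start (1,1,3) = (f(1,0),f(0,1),f(1,1))
replace slot 1: 2·(1+3) − 1 = 7 → (7,1,3)
replace slot 3: 2·(7+1) − 3 = 13 → (7,1,13)
replace slot 1: 2·(1+13) − 7 = 21 → (21,1,13)

21,1,13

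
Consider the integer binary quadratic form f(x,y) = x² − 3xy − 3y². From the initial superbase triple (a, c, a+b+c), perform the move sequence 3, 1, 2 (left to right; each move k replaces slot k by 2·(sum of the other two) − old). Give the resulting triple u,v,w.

start (1,-3,-5) = (f(1,0),f(0,1),f(1,1))
replace slot 3: 2·(1+(-3)) − (-5) = 1 → (1,-3,1)
replace slot 1: 2·((-3)+1) − 1 = -5 → (-5,-3,1)
replace slot 2: 2·((-5)+1) − (-3) = -5 → (-5,-5,1)

-5,-5,1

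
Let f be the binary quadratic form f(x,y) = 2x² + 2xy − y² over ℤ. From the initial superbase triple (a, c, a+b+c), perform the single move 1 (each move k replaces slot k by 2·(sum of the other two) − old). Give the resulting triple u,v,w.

start (2,-1,3) = (f(1,0),f(0,1),f(1,1))
replace slot 1: 2·((-1)+3) − 2 = 2 → (2,-1,3)

2,-1,3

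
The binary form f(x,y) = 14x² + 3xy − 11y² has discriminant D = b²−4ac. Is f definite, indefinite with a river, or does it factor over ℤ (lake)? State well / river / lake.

D = b²−4ac = 3² − 4·14·(-11) = 625
D = 25² is a perfect square ⇒ form factors over ℤ ⇒ lakes

lake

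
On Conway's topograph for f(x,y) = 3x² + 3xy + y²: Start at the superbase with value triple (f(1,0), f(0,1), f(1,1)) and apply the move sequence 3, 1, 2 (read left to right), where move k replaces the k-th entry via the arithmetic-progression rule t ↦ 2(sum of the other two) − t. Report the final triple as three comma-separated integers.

start (3,1,7) = (f(1,0),f(0,1),f(1,1))
replace slot 3: 2·(3+1) − 7 = 1 → (3,1,1)
replace slot 1: 2·(1+1) − 3 = 1 → (1,1,1)
replace slot 2: 2·(1+1) − 1 = 3 → (1,3,1)

1,3,1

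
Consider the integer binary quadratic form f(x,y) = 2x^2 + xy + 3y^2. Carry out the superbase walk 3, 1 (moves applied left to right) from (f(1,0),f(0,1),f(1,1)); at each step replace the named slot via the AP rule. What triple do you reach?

start (2,3,6) = (f(1,0),f(0,1),f(1,1))
replace slot 3: 2·(2+3) − 6 = 4 → (2,3,4)
replace slot 1: 2·(3+4) − 2 = 12 → (12,3,4)

12,3,4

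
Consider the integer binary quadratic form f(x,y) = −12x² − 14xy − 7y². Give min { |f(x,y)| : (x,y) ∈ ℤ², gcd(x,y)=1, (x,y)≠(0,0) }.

translate: b→-10 (≡14 mod 24), so (12,14,7)→(12,-10,5)
flip: (12,-10,5)→(5,10,12)
translate: b→0 (≡10 mod 10), so (5,10,12)→(5,0,7)
reduced (well bottom): (5,0,7) with a≤c, −a<b≤a
well minimum |f| = |-5| = 5 (negative-definite)

5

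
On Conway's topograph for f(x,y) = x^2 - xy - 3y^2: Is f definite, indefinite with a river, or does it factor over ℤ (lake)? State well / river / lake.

D = b²−4ac = (-1)² − 4·1·(-3) = 13
D > 0 non-square ⇒ indefinite ⇒ periodic river

river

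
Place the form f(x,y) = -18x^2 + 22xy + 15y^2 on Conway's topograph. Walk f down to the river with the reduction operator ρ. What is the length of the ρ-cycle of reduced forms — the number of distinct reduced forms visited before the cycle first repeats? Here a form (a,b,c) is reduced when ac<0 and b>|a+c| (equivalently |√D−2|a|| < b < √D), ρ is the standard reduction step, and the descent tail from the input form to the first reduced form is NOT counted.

D = 1564, ⌊√D⌋ = 39
river: ρ → (15,38,-2)
river: ρ → (-2,38,15)
river: ρ → (15,22,-18)
river: ρ → (-18,14,19)
river: ρ → (19,24,-13)
river: ρ → (-13,28,15)
river: ρ → (15,32,-9)
river: ρ → (-9,22,30)
river: ρ → (30,38,-1)
river: ρ → (-1,38,30)
river: ρ → (30,22,-9)
river: ρ → (-9,32,15)
river: ρ → (15,28,-13)
river: ρ → (-13,24,19)
river: ρ → (19,14,-18)
river: ρ → (-18,22,15)
ρ-cycle length = 16 (tail of 0 descent steps not counted)

16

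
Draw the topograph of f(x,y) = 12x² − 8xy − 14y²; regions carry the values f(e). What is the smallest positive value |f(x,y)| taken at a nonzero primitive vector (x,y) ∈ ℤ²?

descent: ρ → (-14,8,12)  [lands on river]
river: ρ → (12,16,-10)
river: ρ → (-10,24,4)
river: ρ → (4,24,-10)
river: ρ → (-10,16,12)
river: ρ → (12,8,-14)
river: ρ → (-14,20,6)
river: ρ → (6,16,-20)
river: ρ → (-20,24,2)
river: ρ → (2,24,-20)
river: ρ → (-20,16,6)
river: ρ → (6,20,-14)
closes: descent 1, river 12
min |a| on river = 2

2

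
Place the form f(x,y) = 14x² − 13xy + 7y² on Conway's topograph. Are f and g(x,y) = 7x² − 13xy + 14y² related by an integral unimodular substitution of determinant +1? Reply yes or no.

D₁ = -223, D₂ = -223
f: flip: (14,-13,7)→(7,13,14)
f: translate: b→-1 (≡13 mod 14), so (7,13,14)→(7,-1,8)
f: reduced (well bottom): (7,-1,8) with a≤c, −a<b≤a
g: translate: b→1 (≡-13 mod 14), so (7,-13,14)→(7,1,8)
g: reduced (well bottom): (7,1,8) with a≤c, −a<b≤a
reduced forms (7, -1, 8) vs (7, 1, 8) ⇒ inequivalent

no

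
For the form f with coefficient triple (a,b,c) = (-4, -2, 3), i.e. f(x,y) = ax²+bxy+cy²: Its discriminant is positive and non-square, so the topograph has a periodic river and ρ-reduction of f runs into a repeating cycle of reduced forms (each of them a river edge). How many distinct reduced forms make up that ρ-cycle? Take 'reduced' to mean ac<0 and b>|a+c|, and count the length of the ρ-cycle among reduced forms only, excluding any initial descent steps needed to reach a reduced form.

D = 52, ⌊√D⌋ = 7
descent: ρ → (3,2,-4)  [lands on river]
river: ρ → (-4,6,1)
river: ρ → (1,6,-4)
river: ρ → (-4,2,3)
river: ρ → (3,4,-3)
river: ρ → (-3,2,4)
river: ρ → (4,6,-1)
river: ρ → (-1,6,4)
river: ρ → (4,2,-3)
river: ρ → (-3,4,3)
ρ-cycle length = 10 (tail of 1 descent step not counted)

10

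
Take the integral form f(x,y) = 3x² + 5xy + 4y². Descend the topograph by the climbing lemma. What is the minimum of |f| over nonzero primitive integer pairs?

translate: b→-1 (≡5 mod 6), so (3,5,4)→(3,-1,2)
flip: (3,-1,2)→(2,1,3)
reduced (well bottom): (2,1,3) with a≤c, −a<b≤a
well minimum = a = 2

2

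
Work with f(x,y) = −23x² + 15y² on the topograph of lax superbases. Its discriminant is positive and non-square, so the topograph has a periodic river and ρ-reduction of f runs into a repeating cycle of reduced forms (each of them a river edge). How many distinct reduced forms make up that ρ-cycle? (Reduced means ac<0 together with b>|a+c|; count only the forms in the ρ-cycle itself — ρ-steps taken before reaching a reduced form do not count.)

D = 1380, ⌊√D⌋ = 37
descent: ρ → (15,30,-8)  [lands on river]
river: ρ → (-8,34,7)
river: ρ → (7,36,-3)
river: ρ → (-3,36,7)
river: ρ → (7,34,-8)
river: ρ → (-8,30,15)
ρ-cycle length = 6 (tail of 1 descent step not counted)

6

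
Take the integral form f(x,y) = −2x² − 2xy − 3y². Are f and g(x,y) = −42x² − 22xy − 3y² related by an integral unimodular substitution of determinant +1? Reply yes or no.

D₁ = -20, D₂ = -20
f is negative-definite; reduce −f:
−f: reduced (well bottom): (2,2,3) with a≤c, −a<b≤a
flip sign back: reduced form of f is (-2,-2,-3)
g is negative-definite; reduce −g:
−g: flip: (42,22,3)→(3,-22,42)
−g: translate: b→2 (≡-22 mod 6), so (3,-22,42)→(3,2,2)
−g: flip: (3,2,2)→(2,-2,3)
−g: translate: b→2 (≡-2 mod 4), so (2,-2,3)→(2,2,3)
−g: reduced (well bottom): (2,2,3) with a≤c, −a<b≤a
flip sign back: reduced form of g is (-2,-2,-3)
reduced forms (-2, -2, -3) vs (-2, -2, -3) ⇒ equivalent

yes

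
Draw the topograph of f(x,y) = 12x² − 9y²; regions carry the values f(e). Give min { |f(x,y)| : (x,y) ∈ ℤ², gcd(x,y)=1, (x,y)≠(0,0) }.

descent: ρ → (-9,18,3)  [lands on river]
river: ρ → (3,18,-9)
closes: descent 1, river 2
min |a| on river = 3

3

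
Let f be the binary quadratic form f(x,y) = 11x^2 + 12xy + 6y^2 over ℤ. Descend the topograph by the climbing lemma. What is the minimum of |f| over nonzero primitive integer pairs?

translate: b→-10 (≡12 mod 22), so (11,12,6)→(11,-10,5)
flip: (11,-10,5)→(5,10,11)
translate: b→0 (≡10 mod 10), so (5,10,11)→(5,0,6)
reduced (well bottom): (5,0,6) with a≤c, −a<b≤a
well minimum = a = 5

5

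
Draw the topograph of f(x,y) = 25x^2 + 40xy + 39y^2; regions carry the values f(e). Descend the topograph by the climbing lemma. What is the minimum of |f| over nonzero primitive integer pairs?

translate: b→-10 (≡40 mod 50), so (25,40,39)→(25,-10,24)
flip: (25,-10,24)→(24,10,25)
reduced (well bottom): (24,10,25) with a≤c, −a<b≤a
well minimum = a = 24

24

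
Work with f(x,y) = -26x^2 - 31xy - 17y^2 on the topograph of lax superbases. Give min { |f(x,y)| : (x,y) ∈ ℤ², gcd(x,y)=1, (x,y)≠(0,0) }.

translate: b→-21 (≡31 mod 52), so (26,31,17)→(26,-21,12)
flip: (26,-21,12)→(12,21,26)
translate: b→-3 (≡21 mod 24), so (12,21,26)→(12,-3,17)
reduced (well bottom): (12,-3,17) with a≤c, −a<b≤a
well minimum |f| = |-12| = 12 (negative-definite)

12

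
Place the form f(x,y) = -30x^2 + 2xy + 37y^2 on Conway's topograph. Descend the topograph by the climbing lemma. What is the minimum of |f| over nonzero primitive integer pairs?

descent: ρ → (37,-2,-30)
descent: ρ → (-30,62,5)  [lands on river]
river: ρ → (5,58,-54)
river: ρ → (-54,50,9)
river: ρ → (9,58,-30)
closes: descent 2, river 4
min |a| on river = 5

5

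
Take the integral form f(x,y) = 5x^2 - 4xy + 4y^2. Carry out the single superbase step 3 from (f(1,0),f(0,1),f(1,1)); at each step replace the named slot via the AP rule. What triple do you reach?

start (5,4,5) = (f(1,0),f(0,1),f(1,1))
replace slot 3: 2·(5+4) − 5 = 13 → (5,4,13)

5,4,13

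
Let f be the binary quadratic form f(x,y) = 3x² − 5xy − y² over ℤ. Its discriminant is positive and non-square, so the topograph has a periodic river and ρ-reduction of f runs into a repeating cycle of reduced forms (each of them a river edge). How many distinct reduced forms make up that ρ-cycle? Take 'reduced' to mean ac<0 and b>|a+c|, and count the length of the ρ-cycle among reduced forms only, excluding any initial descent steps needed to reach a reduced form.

D = 37, ⌊√D⌋ = 6
descent: ρ → (-1,5,3)  [lands on river]
river: ρ → (3,1,-3)
river: ρ → (-3,5,1)
river: ρ → (1,5,-3)
river: ρ → (-3,1,3)
river: ρ → (3,5,-1)
ρ-cycle length = 6 (tail of 1 descent step not counted)

6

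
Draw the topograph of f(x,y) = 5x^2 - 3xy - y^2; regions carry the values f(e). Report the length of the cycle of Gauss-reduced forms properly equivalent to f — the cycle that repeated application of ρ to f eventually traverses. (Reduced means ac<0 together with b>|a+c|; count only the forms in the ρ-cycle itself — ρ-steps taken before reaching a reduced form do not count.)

D = 29, ⌊√D⌋ = 5
descent: ρ → (-1,5,1)  [lands on river]
river: ρ → (1,5,-1)
ρ-cycle length = 2 (tail of 1 descent step not counted)

2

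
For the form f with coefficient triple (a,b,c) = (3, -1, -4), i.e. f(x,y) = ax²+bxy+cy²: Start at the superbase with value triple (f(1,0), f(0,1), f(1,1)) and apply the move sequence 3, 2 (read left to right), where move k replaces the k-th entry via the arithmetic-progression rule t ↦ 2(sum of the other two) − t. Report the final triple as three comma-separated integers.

start (3,-4,-2) = (f(1,0),f(0,1),f(1,1))
replace slot 3: 2·(3+(-4)) − (-2) = 0 → (3,-4,0)
replace slot 2: 2·(3+0) − (-4) = 10 → (3,10,0)

3,10,0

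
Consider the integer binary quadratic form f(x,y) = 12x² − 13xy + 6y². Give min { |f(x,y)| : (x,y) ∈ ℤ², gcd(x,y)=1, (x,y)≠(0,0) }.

translate: b→11 (≡-13 mod 24), so (12,-13,6)→(12,11,5)
flip: (12,11,5)→(5,-11,12)
translate: b→-1 (≡-11 mod 10), so (5,-11,12)→(5,-1,6)
reduced (well bottom): (5,-1,6) with a≤c, −a<b≤a
well minimum = a = 5

5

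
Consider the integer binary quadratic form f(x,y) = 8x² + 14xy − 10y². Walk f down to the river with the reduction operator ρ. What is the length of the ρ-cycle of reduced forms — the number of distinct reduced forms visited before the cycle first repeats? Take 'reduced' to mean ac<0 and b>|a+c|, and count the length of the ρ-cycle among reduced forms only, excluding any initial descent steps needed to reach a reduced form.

D = 516, ⌊√D⌋ = 22
river: ρ → (-10,6,12)
river: ρ → (12,18,-4)
river: ρ → (-4,22,2)
river: ρ → (2,22,-4)
river: ρ → (-4,18,12)
river: ρ → (12,6,-10)
river: ρ → (-10,14,8)
river: ρ → (8,18,-6)
river: ρ → (-6,18,8)
river: ρ → (8,14,-10)
ρ-cycle length = 10 (tail of 0 descent steps not counted)

10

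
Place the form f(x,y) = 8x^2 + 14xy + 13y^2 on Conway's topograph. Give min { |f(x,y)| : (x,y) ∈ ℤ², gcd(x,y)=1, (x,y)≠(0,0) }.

translate: b→-2 (≡14 mod 16), so (8,14,13)→(8,-2,7)
flip: (8,-2,7)→(7,2,8)
reduced (well bottom): (7,2,8) with a≤c, −a<b≤a
well minimum = a = 7

7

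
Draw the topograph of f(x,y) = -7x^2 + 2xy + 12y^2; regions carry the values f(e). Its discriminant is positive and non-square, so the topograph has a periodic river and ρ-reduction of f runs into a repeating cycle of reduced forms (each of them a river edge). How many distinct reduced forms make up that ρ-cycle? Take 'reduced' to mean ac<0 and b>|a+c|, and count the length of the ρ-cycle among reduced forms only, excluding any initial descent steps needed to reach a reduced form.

D = 340, ⌊√D⌋ = 18
descent: ρ → (12,-2,-7)
descent: ρ → (-7,16,3)  [lands on river]
river: ρ → (3,14,-12)
river: ρ → (-12,10,5)
river: ρ → (5,10,-12)
river: ρ → (-12,14,3)
river: ρ → (3,16,-7)
river: ρ → (-7,12,7)
river: ρ → (7,16,-3)
river: ρ → (-3,14,12)
river: ρ → (12,10,-5)
river: ρ → (-5,10,12)
river: ρ → (12,14,-3)
river: ρ → (-3,16,7)
river: ρ → (7,12,-7)
ρ-cycle length = 14 (tail of 2 descent steps not counted)

14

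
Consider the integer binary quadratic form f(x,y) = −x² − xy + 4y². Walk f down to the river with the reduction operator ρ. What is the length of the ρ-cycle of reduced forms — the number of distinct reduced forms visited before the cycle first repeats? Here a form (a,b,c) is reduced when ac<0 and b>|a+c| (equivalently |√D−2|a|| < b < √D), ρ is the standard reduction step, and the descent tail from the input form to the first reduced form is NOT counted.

D = 17, ⌊√D⌋ = 4
descent: ρ → (4,1,-1)
descent: ρ → (-1,3,2)  [lands on river]
river: ρ → (2,1,-2)
river: ρ → (-2,3,1)
river: ρ → (1,3,-2)
river: ρ → (-2,1,2)
river: ρ → (2,3,-1)
ρ-cycle length = 6 (tail of 2 descent steps not counted)

6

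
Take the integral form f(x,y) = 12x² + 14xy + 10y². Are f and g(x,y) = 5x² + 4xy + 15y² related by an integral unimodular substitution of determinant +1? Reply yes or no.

D₁ = -284, D₂ = -284
f: translate: b→-10 (≡14 mod 24), so (12,14,10)→(12,-10,8)
f: flip: (12,-10,8)→(8,10,12)
f: translate: b→-6 (≡10 mod 16), so (8,10,12)→(8,-6,10)
f: reduced (well bottom): (8,-6,10) with a≤c, −a<b≤a
g: reduced (well bottom): (5,4,15) with a≤c, −a<b≤a
reduced forms (8, -6, 10) vs (5, 4, 15) ⇒ inequivalent

no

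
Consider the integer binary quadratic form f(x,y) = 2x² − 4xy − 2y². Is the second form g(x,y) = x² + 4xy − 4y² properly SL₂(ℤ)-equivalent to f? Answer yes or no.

D₁ = 32, D₂ = 32
river cycle of f (length 2): (-2, 4, 2), (2, 4, -2)
river cycle of g (length 2): (-4, 4, 1), (1, 4, -4)
cycles differ ⇒ inequivalent

no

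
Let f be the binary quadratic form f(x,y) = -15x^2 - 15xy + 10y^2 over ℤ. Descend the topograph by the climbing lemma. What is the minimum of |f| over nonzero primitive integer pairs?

descent: ρ → (10,15,-15)  [lands on river]
river: ρ → (-15,15,10)
river: ρ → (10,25,-5)
river: ρ → (-5,25,10)
closes: descent 1, river 4
min |a| on river = 5

5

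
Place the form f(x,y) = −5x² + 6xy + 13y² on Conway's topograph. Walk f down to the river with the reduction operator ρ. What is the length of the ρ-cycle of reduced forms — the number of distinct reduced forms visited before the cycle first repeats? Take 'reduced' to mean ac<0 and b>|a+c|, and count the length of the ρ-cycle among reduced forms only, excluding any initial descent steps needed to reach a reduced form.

D = 296, ⌊√D⌋ = 17
descent: ρ → (13,-6,-5)
descent: ρ → (-5,16,2)  [lands on river]
river: ρ → (2,16,-5)
river: ρ → (-5,14,5)
river: ρ → (5,16,-2)
river: ρ → (-2,16,5)
river: ρ → (5,14,-5)
ρ-cycle length = 6 (tail of 2 descent steps not counted)

6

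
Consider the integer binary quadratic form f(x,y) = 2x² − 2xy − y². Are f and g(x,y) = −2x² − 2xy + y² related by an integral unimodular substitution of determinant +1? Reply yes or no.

D₁ = 12, D₂ = 12
river cycle of f (length 2): (-1, 2, 2), (2, 2, -1)
river cycle of g (length 2): (1, 2, -2), (-2, 2, 1)
cycles differ ⇒ inequivalent

no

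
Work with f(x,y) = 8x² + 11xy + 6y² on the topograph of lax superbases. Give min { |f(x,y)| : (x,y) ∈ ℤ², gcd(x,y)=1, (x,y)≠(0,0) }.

translate: b→-5 (≡11 mod 16), so (8,11,6)→(8,-5,3)
flip: (8,-5,3)→(3,5,8)
translate: b→-1 (≡5 mod 6), so (3,5,8)→(3,-1,6)
reduced (well bottom): (3,-1,6) with a≤c, −a<b≤a
well minimum = a = 3

3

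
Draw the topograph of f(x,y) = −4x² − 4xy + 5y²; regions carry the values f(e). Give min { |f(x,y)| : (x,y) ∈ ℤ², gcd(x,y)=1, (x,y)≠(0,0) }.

descent: ρ → (5,4,-4)  [lands on river]
river: ρ → (-4,4,5)
river: ρ → (5,6,-3)
river: ρ → (-3,6,5)
closes: descent 1, river 4
min |a| on river = 3

3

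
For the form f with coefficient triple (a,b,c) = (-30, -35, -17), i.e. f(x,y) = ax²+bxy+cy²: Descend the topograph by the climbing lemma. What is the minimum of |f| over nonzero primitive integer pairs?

translate: b→-25 (≡35 mod 60), so (30,35,17)→(30,-25,12)
flip: (30,-25,12)→(12,25,30)
translate: b→1 (≡25 mod 24), so (12,25,30)→(12,1,17)
reduced (well bottom): (12,1,17) with a≤c, −a<b≤a
well minimum |f| = |-12| = 12 (negative-definite)

12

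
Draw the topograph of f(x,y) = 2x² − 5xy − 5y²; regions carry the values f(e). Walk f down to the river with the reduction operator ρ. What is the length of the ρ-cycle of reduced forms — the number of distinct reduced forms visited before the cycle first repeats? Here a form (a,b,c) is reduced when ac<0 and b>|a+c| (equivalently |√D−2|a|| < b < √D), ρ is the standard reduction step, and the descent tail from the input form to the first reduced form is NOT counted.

D = 65, ⌊√D⌋ = 8
descent: ρ → (-5,5,2)  [lands on river]
river: ρ → (2,7,-2)
river: ρ → (-2,5,5)
river: ρ → (5,5,-2)
river: ρ → (-2,7,2)
river: ρ → (2,5,-5)
ρ-cycle length = 6 (tail of 1 descent step not counted)

6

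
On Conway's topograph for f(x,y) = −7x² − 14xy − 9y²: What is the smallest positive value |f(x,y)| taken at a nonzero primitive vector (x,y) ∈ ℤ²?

translate: b→0 (≡14 mod 14), so (7,14,9)→(7,0,2)
flip: (7,0,2)→(2,0,7)
reduced (well bottom): (2,0,7) with a≤c, −a<b≤a
well minimum |f| = |-2| = 2 (negative-definite)

2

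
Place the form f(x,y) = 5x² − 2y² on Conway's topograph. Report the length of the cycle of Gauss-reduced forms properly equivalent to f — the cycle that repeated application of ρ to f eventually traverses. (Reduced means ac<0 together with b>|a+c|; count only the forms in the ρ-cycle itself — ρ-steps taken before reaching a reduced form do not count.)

D = 40, ⌊√D⌋ = 6
descent: ρ → (-2,4,3)  [lands on river]
river: ρ → (3,2,-3)
river: ρ → (-3,4,2)
river: ρ → (2,4,-3)
river: ρ → (-3,2,3)
river: ρ → (3,4,-2)
ρ-cycle length = 6 (tail of 1 descent step not counted)

6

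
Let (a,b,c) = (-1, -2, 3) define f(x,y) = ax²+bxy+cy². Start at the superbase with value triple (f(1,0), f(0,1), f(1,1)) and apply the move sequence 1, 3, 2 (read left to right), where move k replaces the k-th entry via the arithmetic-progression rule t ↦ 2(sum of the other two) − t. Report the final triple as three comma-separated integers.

start (-1,3,0) = (f(1,0),f(0,1),f(1,1))
replace slot 1: 2·(3+0) − (-1) = 7 → (7,3,0)
replace slot 3: 2·(7+3) − 0 = 20 → (7,3,20)
replace slot 2: 2·(7+20) − 3 = 51 → (7,51,20)

7,51,20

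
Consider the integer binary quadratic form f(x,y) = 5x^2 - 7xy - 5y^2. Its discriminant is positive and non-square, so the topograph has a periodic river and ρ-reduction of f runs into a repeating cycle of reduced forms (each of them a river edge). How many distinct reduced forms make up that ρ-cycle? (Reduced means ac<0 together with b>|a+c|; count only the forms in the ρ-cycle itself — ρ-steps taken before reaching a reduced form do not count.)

D = 149, ⌊√D⌋ = 12
descent: ρ → (-5,7,5)  [lands on river]
river: ρ → (5,3,-7)
river: ρ → (-7,11,1)
river: ρ → (1,11,-7)
river: ρ → (-7,3,5)
river: ρ → (5,7,-5)
river: ρ → (-5,3,7)
river: ρ → (7,11,-1)
river: ρ → (-1,11,7)
river: ρ → (7,3,-5)
ρ-cycle length = 10 (tail of 1 descent step not counted)

10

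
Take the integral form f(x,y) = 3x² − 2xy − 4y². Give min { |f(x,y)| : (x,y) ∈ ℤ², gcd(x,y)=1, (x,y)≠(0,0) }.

descent: ρ → (-4,2,3)  [lands on river]
river: ρ → (3,4,-3)
river: ρ → (-3,2,4)
river: ρ → (4,6,-1)
river: ρ → (-1,6,4)
river: ρ → (4,2,-3)
river: ρ → (-3,4,3)
river: ρ → (3,2,-4)
river: ρ → (-4,6,1)
river: ρ → (1,6,-4)
closes: descent 1, river 10
min |a| on river = 1

1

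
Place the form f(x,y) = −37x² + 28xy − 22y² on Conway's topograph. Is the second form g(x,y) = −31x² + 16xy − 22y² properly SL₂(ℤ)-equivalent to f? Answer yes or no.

D₁ = -2472, D₂ = -2472
f is negative-definite; reduce −f:
−f: flip: (37,-28,22)→(22,28,37)
−f: translate: b→-16 (≡28 mod 44), so (22,28,37)→(22,-16,31)
−f: reduced (well bottom): (22,-16,31) with a≤c, −a<b≤a
flip sign back: reduced form of f is (-22,16,-31)
g is negative-definite; reduce −g:
−g: flip: (31,-16,22)→(22,16,31)
−g: reduced (well bottom): (22,16,31) with a≤c, −a<b≤a
flip sign back: reduced form of g is (-22,-16,-31)
reduced forms (-22, 16, -31) vs (-22, -16, -31) ⇒ inequivalent

no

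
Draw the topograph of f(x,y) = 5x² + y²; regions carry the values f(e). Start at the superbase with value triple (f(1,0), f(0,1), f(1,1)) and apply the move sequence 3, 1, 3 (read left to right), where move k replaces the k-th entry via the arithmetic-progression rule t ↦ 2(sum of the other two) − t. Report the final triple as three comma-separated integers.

start (5,1,6) = (f(1,0),f(0,1),f(1,1))
replace slot 3: 2·(5+1) − 6 = 6 → (5,1,6)
replace slot 1: 2·(1+6) − 5 = 9 → (9,1,6)
replace slot 3: 2·(9+1) − 6 = 14 → (9,1,14)

9,1,14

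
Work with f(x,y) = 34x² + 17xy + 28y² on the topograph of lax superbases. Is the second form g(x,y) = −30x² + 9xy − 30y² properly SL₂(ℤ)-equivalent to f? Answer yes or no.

D₁ = -3519, D₂ = -3519
f: flip: (34,17,28)→(28,-17,34)
f: reduced (well bottom): (28,-17,34) with a≤c, −a<b≤a
g is negative-definite; reduce −g:
−g: flip: (30,-9,30)→(30,9,30)
−g: reduced (well bottom): (30,9,30) with a≤c, −a<b≤a
flip sign back: reduced form of g is (-30,-9,-30)
reduced forms (28, -17, 34) vs (-30, -9, -30) ⇒ inequivalent

no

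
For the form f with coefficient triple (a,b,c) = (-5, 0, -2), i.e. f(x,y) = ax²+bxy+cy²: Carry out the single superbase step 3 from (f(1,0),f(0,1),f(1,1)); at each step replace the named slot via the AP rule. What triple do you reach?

start (-5,-2,-7) = (f(1,0),f(0,1),f(1,1))
replace slot 3: 2·((-5)+(-2)) − (-7) = -7 → (-5,-2,-7)

-5,-2,-7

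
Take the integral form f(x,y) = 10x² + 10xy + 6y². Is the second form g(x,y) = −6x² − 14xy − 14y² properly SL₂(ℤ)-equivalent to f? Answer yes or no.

D₁ = -140, D₂ = -140
f: flip: (10,10,6)→(6,-10,10)
f: translate: b→2 (≡-10 mod 12), so (6,-10,10)→(6,2,6)
f: reduced (well bottom): (6,2,6) with a≤c, −a<b≤a
g is negative-definite; reduce −g:
−g: translate: b→2 (≡14 mod 12), so (6,14,14)→(6,2,6)
−g: reduced (well bottom): (6,2,6) with a≤c, −a<b≤a
flip sign back: reduced form of g is (-6,-2,-6)
reduced forms (6, 2, 6) vs (-6, -2, -6) ⇒ inequivalent

no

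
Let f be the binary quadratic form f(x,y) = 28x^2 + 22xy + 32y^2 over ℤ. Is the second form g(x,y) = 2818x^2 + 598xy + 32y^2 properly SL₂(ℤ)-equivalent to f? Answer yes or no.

D₁ = -3100, D₂ = -3100
f: reduced (well bottom): (28,22,32) with a≤c, −a<b≤a
g: flip: (2818,598,32)→(32,-598,2818)
g: translate: b→-22 (≡-598 mod 64), so (32,-598,2818)→(32,-22,28)
g: flip: (32,-22,28)→(28,22,32)
g: reduced (well bottom): (28,22,32) with a≤c, −a<b≤a
reduced forms (28, 22, 32) vs (28, 22, 32) ⇒ equivalent

yes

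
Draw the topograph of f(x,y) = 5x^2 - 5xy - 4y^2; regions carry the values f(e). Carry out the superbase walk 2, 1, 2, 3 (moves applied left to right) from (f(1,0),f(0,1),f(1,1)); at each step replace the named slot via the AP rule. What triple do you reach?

start (5,-4,-4) = (f(1,0),f(0,1),f(1,1))
replace slot 2: 2·(5+(-4)) − (-4) = 6 → (5,6,-4)
replace slot 1: 2·(6+(-4)) − 5 = -1 → (-1,6,-4)
replace slot 2: 2·((-1)+(-4)) − 6 = -16 → (-1,-16,-4)
replace slot 3: 2·((-1)+(-16)) − (-4) = -30 → (-1,-16,-30)

-1,-16,-30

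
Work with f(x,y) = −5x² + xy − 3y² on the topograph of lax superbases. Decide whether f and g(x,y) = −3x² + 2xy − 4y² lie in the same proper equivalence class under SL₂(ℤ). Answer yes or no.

D₁ = -59, D₂ = -44
discriminants differ ⇒ not SL₂(ℤ)-equivalent

no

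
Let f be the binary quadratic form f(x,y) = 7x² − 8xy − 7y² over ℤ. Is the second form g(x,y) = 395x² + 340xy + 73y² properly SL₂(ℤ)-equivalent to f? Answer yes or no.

D₁ = 260, D₂ = 260
river cycle of f (length 10): (-7, 8, 7), (7, 6, -8), (-8, 10, 5), (5, 10, -8), (-8, 6, 7), (7, 8, -7), (-7, 6, 8), (8, 10, -5), (-5, 10, 8), (8, 6, -7)
river cycle of g (length 10): (7, 6, -8), (-8, 10, 5), (5, 10, -8), (-8, 6, 7), (7, 8, -7), (-7, 6, 8), (8, 10, -5), (-5, 10, 8), (8, 6, -7), (-7, 8, 7)
cycles coincide ⇒ equivalent

yes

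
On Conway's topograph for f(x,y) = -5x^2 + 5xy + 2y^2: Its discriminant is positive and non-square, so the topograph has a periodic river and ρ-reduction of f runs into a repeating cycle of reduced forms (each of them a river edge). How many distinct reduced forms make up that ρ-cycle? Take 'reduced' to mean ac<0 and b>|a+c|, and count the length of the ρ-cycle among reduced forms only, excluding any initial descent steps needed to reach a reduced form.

D = 65, ⌊√D⌋ = 8
river: ρ → (2,7,-2)
river: ρ → (-2,5,5)
river: ρ → (5,5,-2)
river: ρ → (-2,7,2)
river: ρ → (2,5,-5)
river: ρ → (-5,5,2)
ρ-cycle length = 6 (tail of 0 descent steps not counted)

6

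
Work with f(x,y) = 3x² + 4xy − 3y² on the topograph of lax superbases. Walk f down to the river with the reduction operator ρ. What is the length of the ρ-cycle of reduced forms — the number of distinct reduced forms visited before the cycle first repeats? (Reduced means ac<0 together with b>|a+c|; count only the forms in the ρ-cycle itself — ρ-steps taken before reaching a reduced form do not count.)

D = 52, ⌊√D⌋ = 7
river: ρ → (-3,2,4)
river: ρ → (4,6,-1)
river: ρ → (-1,6,4)
river: ρ → (4,2,-3)
river: ρ → (-3,4,3)
river: ρ → (3,2,-4)
river: ρ → (-4,6,1)
river: ρ → (1,6,-4)
river: ρ → (-4,2,3)
river: ρ → (3,4,-3)
ρ-cycle length = 10 (tail of 0 descent steps not counted)

10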